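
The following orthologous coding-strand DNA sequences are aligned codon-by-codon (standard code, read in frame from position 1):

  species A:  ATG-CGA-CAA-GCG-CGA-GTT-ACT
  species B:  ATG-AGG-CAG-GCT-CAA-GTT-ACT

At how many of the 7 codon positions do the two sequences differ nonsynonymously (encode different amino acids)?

Codon 1: ATG Met / ATG Met — identical.
Codon 2: CGA Arg / AGG Arg — synonymous.
Codon 3: CAA Gln / CAG Gln — synonymous.
Codon 4: GCG Ala / GCT Ala — synonymous.
Codon 5: CGA Arg / CAA Gln — nonsynonymous.
Codon 6: GTT Val / GTT Val — identical.
Codon 7: ACT Thr / ACT Thr — identical.
Nonsynonymous differences: 1.

1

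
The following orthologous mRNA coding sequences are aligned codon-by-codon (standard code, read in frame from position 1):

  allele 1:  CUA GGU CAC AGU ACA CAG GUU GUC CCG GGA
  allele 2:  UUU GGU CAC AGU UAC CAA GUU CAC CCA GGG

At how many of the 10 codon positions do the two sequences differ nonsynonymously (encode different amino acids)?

Codon 1: CUA Leu / UUU Phe — nonsynonymous.
Codon 2: GGU Gly / GGU Gly — identical.
Codon 3: CAC His / CAC His — identical.
Codon 4: AGU Ser / AGU Ser — identical.
Codon 5: ACA Thr / UAC Tyr — nonsynonymous.
Codon 6: CAG Gln / CAA Gln — synonymous.
Codon 7: GUU Val / GUU Val — identical.
Codon 8: GUC Val / CAC His — nonsynonymous.
Codon 9: CCG Pro / CCA Pro — synonymous.
Codon 10: GGA Gly / GGG Gly — synonymous.
Nonsynonymous differences: 3.

3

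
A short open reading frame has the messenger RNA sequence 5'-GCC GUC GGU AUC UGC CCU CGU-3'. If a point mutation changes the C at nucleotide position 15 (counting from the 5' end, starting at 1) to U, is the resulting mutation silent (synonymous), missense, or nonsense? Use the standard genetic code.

Position 15 falls in codon 5: UGC → Cys.
After the substitution the codon is UGU → Cys.
Both encode Cys, so the change is synonymous.

silent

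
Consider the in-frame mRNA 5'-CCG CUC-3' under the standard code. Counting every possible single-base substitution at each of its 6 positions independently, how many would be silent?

6

Codon 1 (CCG, Pro): 3 synonymous substitutions.
Codon 2 (CUC, Leu): 3 synonymous substitutions.
Total: 3 + 3 = 6.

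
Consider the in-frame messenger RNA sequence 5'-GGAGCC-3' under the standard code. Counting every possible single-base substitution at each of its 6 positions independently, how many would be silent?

6

Codon 1 (GGA, Gly): 3 synonymous substitutions.
Codon 2 (GCC, Ala): 3 synonymous substitutions.
Total: 3 + 3 = 6.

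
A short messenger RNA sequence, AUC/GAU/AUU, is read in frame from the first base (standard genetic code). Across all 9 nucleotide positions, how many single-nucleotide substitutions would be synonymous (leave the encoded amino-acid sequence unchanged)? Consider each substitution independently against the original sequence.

5

Codon 1 (AUC, Ile): 2 synonymous substitutions.
Codon 2 (GAU, Asp): 1 synonymous substitution.
Codon 3 (AUU, Ile): 2 synonymous substitutions.
Total: 2 + 1 + 2 = 5.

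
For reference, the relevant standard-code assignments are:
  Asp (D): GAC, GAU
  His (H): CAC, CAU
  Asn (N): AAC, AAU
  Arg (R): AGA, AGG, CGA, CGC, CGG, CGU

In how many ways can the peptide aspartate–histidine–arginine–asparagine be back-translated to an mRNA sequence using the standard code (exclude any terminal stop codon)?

48

Asp: 2 codons.
His: 2 codons.
Arg: 6 codons.
Asn: 2 codons.
2 × 2 × 6 × 2 = 48.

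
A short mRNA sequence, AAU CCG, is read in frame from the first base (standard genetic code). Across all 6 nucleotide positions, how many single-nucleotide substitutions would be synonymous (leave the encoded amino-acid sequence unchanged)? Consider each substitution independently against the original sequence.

Codon 1 (AAU, Asn): 1 synonymous substitution.
Codon 2 (CCG, Pro): 3 synonymous substitutions.
Total: 1 + 3 = 4.

4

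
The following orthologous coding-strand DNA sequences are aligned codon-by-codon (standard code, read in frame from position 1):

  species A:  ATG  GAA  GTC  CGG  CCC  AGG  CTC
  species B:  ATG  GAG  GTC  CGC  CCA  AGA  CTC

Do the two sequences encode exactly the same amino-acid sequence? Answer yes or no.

yes

Codon 1: ATG Met / ATG Met — identical.
Codon 2: GAA Glu / GAG Glu — synonymous.
Codon 3: GTC Val / GTC Val — identical.
Codon 4: CGG Arg / CGC Arg — synonymous.
Codon 5: CCC Pro / CCA Pro — synonymous.
Codon 6: AGG Arg / AGA Arg — synonymous.
Codon 7: CTC Leu / CTC Leu — identical.
Nonsynonymous differences: 0 → same protein.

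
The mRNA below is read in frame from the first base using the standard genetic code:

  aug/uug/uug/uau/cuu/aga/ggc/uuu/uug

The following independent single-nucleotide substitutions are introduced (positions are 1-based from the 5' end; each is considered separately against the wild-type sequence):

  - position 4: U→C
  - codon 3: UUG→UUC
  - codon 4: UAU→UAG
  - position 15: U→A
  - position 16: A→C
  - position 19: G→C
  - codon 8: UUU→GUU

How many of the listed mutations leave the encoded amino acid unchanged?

Codon 2: UUG (Leu) → CUG (Leu) — synonymous.
Codon 3: UUG (Leu) → UUC (Phe) — missense.
Codon 4: UAU (Tyr) → UAG (Stop) — nonsense.
Codon 5: CUU (Leu) → CUA (Leu) — synonymous.
Codon 6: AGA (Arg) → CGA (Arg) — synonymous.
Codon 7: GGC (Gly) → CGC (Arg) — missense.
Codon 8: UUU (Phe) → GUU (Val) — missense.
Synonymous: 3 of 7.

3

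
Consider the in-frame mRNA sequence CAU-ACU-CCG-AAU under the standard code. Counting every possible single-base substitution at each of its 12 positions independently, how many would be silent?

Codon 1 (CAU, His): 1 synonymous substitution.
Codon 2 (ACU, Thr): 3 synonymous substitutions.
Codon 3 (CCG, Pro): 3 synonymous substitutions.
Codon 4 (AAU, Asn): 1 synonymous substitution.
Total: 1 + 3 + 3 + 1 = 8.

8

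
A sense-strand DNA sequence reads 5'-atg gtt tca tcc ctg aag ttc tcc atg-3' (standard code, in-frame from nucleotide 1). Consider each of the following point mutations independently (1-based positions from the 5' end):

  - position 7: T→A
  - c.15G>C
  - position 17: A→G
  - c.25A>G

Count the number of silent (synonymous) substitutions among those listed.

Codon 3: TCA (Ser) → ACA (Thr) — missense.
Codon 5: CTG (Leu) → CTC (Leu) — synonymous.
Codon 6: AAG (Lys) → AGG (Arg) — missense.
Codon 9: ATG (Met) → GTG (Val) — missense.
Synonymous: 1 of 4.

1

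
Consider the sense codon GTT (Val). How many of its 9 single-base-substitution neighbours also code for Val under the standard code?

3

Position 1: none → 0 synonymous.
Position 2: none → 0 synonymous.
Position 3: GTC, GTA, GTG → 3 synonymous.
Total: 0 + 0 + 3 = 3.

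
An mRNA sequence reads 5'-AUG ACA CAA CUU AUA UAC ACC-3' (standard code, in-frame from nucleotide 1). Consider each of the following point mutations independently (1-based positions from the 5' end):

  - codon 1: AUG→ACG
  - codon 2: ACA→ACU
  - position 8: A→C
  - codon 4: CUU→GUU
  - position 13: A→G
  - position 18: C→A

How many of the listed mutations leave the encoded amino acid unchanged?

Codon 1: AUG (Met) → ACG (Thr) — missense.
Codon 2: ACA (Thr) → ACU (Thr) — synonymous.
Codon 3: CAA (Gln) → CCA (Pro) — missense.
Codon 4: CUU (Leu) → GUU (Val) — missense.
Codon 5: AUA (Ile) → GUA (Val) — missense.
Codon 6: UAC (Tyr) → UAA (Stop) — nonsense.
Synonymous: 1 of 6.

1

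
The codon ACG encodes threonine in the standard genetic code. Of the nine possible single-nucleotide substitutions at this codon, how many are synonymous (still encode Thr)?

3

Position 1: none → 0 synonymous.
Position 2: none → 0 synonymous.
Position 3: ACU, ACC, ACA → 3 synonymous.
Total: 0 + 0 + 3 = 3.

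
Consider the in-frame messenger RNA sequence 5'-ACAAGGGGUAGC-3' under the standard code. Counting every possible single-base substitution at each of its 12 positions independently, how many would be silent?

Codon 1 (ACA, Thr): 3 synonymous substitutions.
Codon 2 (AGG, Arg): 2 synonymous substitutions.
Codon 3 (GGU, Gly): 3 synonymous substitutions.
Codon 4 (AGC, Ser): 1 synonymous substitution.
Total: 3 + 2 + 3 + 1 = 9.

9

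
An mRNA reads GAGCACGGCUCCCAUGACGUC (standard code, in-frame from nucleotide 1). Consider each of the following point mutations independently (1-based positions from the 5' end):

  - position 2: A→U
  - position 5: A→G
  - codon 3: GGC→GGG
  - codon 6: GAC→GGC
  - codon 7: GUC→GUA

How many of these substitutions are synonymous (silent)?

2

Codon 1: GAG (Glu) → GUG (Val) — missense.
Codon 2: CAC (His) → CGC (Arg) — missense.
Codon 3: GGC (Gly) → GGG (Gly) — synonymous.
Codon 6: GAC (Asp) → GGC (Gly) — missense.
Codon 7: GUC (Val) → GUA (Val) — synonymous.
Synonymous: 2 of 5.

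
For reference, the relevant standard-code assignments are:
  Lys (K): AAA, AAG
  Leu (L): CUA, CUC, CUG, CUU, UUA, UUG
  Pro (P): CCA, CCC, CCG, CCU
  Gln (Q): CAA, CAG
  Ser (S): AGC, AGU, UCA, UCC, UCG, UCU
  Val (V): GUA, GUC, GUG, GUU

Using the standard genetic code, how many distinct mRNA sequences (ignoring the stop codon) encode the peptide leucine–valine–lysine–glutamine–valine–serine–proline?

9216

Leu: 6 codons.
Val: 4 codons.
Lys: 2 codons.
Gln: 2 codons.
Val: 4 codons.
Ser: 6 codons.
Pro: 4 codons.
6 × 4 × 2 × 2 × 4 × 6 × 4 = 9216.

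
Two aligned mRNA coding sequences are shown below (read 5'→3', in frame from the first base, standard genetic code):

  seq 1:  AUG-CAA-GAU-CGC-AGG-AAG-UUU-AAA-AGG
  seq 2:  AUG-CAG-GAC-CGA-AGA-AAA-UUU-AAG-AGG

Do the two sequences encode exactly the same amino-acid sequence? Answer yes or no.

Codon 1: AUG Met / AUG Met — identical.
Codon 2: CAA Gln / CAG Gln — synonymous.
Codon 3: GAU Asp / GAC Asp — synonymous.
Codon 4: CGC Arg / CGA Arg — synonymous.
Codon 5: AGG Arg / AGA Arg — synonymous.
Codon 6: AAG Lys / AAA Lys — synonymous.
Codon 7: UUU Phe / UUU Phe — identical.
Codon 8: AAA Lys / AAG Lys — synonymous.
Codon 9: AGG Arg / AGG Arg — identical.
Nonsynonymous differences: 0 → same protein.

yes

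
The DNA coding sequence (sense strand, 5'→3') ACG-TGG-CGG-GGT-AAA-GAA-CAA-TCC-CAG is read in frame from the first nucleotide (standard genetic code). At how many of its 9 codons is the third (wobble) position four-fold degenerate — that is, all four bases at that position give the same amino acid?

4

Codon 1 ACG (Thr): third position 4-fold.
Codon 2 TGG (Trp): third position 1-fold.
Codon 3 CGG (Arg): third position 4-fold.
Codon 4 GGT (Gly): third position 4-fold.
Codon 5 AAA (Lys): third position 2-fold.
Codon 6 GAA (Glu): third position 2-fold.
Codon 7 CAA (Gln): third position 2-fold.
Codon 8 TCC (Ser): third position 4-fold.
Codon 9 CAG (Gln): third position 2-fold.
Four-fold degenerate third positions: 4.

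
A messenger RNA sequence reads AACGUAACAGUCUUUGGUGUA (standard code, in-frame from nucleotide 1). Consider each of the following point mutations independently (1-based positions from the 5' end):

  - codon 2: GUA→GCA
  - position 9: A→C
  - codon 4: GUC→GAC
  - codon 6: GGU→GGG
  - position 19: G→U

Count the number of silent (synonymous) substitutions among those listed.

Codon 2: GUA (Val) → GCA (Ala) — missense.
Codon 3: ACA (Thr) → ACC (Thr) — synonymous.
Codon 4: GUC (Val) → GAC (Asp) — missense.
Codon 6: GGU (Gly) → GGG (Gly) — synonymous.
Codon 7: GUA (Val) → UUA (Leu) — missense.
Synonymous: 2 of 5.

2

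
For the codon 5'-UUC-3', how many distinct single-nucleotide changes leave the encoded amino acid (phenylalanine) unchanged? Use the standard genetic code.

Position 1: none → 0 synonymous.
Position 2: none → 0 synonymous.
Position 3: UUU → 1 synonymous.
Total: 0 + 0 + 1 = 1.

1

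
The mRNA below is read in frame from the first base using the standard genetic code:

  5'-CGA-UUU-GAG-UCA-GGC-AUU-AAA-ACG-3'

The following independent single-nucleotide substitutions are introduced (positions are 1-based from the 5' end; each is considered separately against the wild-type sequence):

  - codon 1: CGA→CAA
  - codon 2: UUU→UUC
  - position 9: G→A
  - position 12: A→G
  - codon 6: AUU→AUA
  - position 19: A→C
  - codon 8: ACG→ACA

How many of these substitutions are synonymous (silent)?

5

Codon 1: CGA (Arg) → CAA (Gln) — missense.
Codon 2: UUU (Phe) → UUC (Phe) — synonymous.
Codon 3: GAG (Glu) → GAA (Glu) — synonymous.
Codon 4: UCA (Ser) → UCG (Ser) — synonymous.
Codon 6: AUU (Ile) → AUA (Ile) — synonymous.
Codon 7: AAA (Lys) → CAA (Gln) — missense.
Codon 8: ACG (Thr) → ACA (Thr) — synonymous.
Synonymous: 5 of 7.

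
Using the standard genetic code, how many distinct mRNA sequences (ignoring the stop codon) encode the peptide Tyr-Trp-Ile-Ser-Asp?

Tyr: 2 codons.
Trp: 1 codon.
Ile: 3 codons.
Ser: 6 codons.
Asp: 2 codons.
2 × 1 × 3 × 6 × 2 = 72.

72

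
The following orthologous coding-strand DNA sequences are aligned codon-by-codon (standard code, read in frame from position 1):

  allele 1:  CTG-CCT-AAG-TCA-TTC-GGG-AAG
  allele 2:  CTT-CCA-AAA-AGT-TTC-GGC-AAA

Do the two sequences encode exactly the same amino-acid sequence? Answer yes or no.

Codon 1: CTG Leu / CTT Leu — synonymous.
Codon 2: CCT Pro / CCA Pro — synonymous.
Codon 3: AAG Lys / AAA Lys — synonymous.
Codon 4: TCA Ser / AGT Ser — synonymous.
Codon 5: TTC Phe / TTC Phe — identical.
Codon 6: GGG Gly / GGC Gly — synonymous.
Codon 7: AAG Lys / AAA Lys — synonymous.
Nonsynonymous differences: 0 → same protein.

yes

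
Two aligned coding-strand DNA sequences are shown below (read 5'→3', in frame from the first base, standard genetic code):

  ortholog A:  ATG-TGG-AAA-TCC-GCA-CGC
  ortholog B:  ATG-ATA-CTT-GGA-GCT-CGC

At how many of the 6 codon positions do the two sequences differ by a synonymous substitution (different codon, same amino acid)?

1

Codon 1: ATG Met / ATG Met — identical.
Codon 2: TGG Trp / ATA Ile — nonsynonymous.
Codon 3: AAA Lys / CTT Leu — nonsynonymous.
Codon 4: TCC Ser / GGA Gly — nonsynonymous.
Codon 5: GCA Ala / GCT Ala — synonymous.
Codon 6: CGC Arg / CGC Arg — identical.
Synonymous differences: 1.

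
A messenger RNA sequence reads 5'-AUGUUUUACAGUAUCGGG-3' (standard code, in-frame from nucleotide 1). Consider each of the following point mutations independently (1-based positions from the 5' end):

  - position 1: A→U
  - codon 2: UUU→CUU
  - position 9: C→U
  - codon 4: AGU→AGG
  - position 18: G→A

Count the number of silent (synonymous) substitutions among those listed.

Codon 1: AUG (Met) → UUG (Leu) — missense.
Codon 2: UUU (Phe) → CUU (Leu) — missense.
Codon 3: UAC (Tyr) → UAU (Tyr) — synonymous.
Codon 4: AGU (Ser) → AGG (Arg) — missense.
Codon 6: GGG (Gly) → GGA (Gly) — synonymous.
Synonymous: 2 of 5.

2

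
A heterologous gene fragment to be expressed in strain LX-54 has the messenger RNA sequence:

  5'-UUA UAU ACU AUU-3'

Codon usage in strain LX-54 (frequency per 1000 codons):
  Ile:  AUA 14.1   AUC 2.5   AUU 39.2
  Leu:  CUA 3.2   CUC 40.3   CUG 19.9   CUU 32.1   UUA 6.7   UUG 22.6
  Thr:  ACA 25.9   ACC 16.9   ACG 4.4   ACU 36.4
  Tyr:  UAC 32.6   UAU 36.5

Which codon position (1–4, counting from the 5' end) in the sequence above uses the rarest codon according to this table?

1

Codon 1 UUA (Leu): 6.7 per 1000.
Codon 2 UAU (Tyr): 36.5 per 1000.
Codon 3 ACU (Thr): 36.4 per 1000.
Codon 4 AUU (Ile): 39.2 per 1000.
Lowest frequency is 6.7 at codon 1.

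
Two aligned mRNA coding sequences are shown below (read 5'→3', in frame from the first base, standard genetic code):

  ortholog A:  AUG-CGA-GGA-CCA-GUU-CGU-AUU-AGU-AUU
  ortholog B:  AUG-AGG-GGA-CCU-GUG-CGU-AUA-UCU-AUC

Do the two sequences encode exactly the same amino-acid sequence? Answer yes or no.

yes

Codon 1: AUG Met / AUG Met — identical.
Codon 2: CGA Arg / AGG Arg — synonymous.
Codon 3: GGA Gly / GGA Gly — identical.
Codon 4: CCA Pro / CCU Pro — synonymous.
Codon 5: GUU Val / GUG Val — synonymous.
Codon 6: CGU Arg / CGU Arg — identical.
Codon 7: AUU Ile / AUA Ile — synonymous.
Codon 8: AGU Ser / UCU Ser — synonymous.
Codon 9: AUU Ile / AUC Ile — synonymous.
Nonsynonymous differences: 0 → same protein.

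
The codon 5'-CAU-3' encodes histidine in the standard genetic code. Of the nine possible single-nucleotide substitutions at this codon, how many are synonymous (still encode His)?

Position 1: none → 0 synonymous.
Position 2: none → 0 synonymous.
Position 3: CAC → 1 synonymous.
Total: 0 + 0 + 1 = 1.

1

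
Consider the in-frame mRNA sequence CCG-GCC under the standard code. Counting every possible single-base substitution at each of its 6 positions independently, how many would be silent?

6

Codon 1 (CCG, Pro): 3 synonymous substitutions.
Codon 2 (GCC, Ala): 3 synonymous substitutions.
Total: 3 + 3 = 6.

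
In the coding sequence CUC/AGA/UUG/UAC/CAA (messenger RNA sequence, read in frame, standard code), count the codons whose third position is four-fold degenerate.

1

Codon 1 CUC (Leu): third position 4-fold.
Codon 2 AGA (Arg): third position 2-fold.
Codon 3 UUG (Leu): third position 2-fold.
Codon 4 UAC (Tyr): third position 2-fold.
Codon 5 CAA (Gln): third position 2-fold.
Four-fold degenerate third positions: 1.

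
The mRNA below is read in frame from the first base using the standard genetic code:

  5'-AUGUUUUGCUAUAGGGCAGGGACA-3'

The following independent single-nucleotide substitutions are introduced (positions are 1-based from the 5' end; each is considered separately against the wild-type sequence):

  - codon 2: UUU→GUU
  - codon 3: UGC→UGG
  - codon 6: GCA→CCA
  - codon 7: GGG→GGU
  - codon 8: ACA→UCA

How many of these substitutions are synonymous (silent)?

Codon 2: UUU (Phe) → GUU (Val) — missense.
Codon 3: UGC (Cys) → UGG (Trp) — missense.
Codon 6: GCA (Ala) → CCA (Pro) — missense.
Codon 7: GGG (Gly) → GGU (Gly) — synonymous.
Codon 8: ACA (Thr) → UCA (Ser) — missense.
Synonymous: 1 of 5.

1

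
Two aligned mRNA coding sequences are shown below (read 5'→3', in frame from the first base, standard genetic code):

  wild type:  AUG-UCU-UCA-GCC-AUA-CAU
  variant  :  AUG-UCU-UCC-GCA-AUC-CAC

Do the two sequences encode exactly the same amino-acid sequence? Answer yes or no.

yes

Codon 1: AUG Met / AUG Met — identical.
Codon 2: UCU Ser / UCU Ser — identical.
Codon 3: UCA Ser / UCC Ser — synonymous.
Codon 4: GCC Ala / GCA Ala — synonymous.
Codon 5: AUA Ile / AUC Ile — synonymous.
Codon 6: CAU His / CAC His — synonymous.
Nonsynonymous differences: 0 → same protein.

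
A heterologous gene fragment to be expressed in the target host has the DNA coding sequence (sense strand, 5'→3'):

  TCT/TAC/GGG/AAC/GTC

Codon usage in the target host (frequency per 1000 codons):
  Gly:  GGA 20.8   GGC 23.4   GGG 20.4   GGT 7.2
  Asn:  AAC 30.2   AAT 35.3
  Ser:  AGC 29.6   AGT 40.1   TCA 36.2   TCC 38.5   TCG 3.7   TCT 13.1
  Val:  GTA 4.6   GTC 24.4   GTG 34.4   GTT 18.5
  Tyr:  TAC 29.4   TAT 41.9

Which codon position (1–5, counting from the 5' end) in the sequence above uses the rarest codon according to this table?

Codon 1 TCT (Ser): 13.1 per 1000.
Codon 2 TAC (Tyr): 29.4 per 1000.
Codon 3 GGG (Gly): 20.4 per 1000.
Codon 4 AAC (Asn): 30.2 per 1000.
Codon 5 GTC (Val): 24.4 per 1000.
Lowest frequency is 13.1 at codon 1.

1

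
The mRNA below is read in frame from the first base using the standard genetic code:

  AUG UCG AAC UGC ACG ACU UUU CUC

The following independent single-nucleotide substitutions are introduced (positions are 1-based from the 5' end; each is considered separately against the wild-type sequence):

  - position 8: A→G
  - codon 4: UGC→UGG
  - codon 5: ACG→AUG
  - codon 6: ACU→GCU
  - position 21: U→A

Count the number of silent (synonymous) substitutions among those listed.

0

Codon 3: AAC (Asn) → AGC (Ser) — missense.
Codon 4: UGC (Cys) → UGG (Trp) — missense.
Codon 5: ACG (Thr) → AUG (Met) — missense.
Codon 6: ACU (Thr) → GCU (Ala) — missense.
Codon 7: UUU (Phe) → UUA (Leu) — missense.
Synonymous: 0 of 5.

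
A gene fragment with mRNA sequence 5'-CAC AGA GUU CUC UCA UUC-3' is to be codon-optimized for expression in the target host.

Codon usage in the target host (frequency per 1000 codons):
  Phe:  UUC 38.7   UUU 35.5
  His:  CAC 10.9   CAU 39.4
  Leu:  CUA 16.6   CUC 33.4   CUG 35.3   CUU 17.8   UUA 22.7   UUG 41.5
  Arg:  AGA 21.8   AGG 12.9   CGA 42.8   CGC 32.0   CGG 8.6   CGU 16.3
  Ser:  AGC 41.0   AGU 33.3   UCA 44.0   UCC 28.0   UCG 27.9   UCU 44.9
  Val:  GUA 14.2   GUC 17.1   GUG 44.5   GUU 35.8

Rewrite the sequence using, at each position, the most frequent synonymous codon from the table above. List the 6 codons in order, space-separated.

Codon 1 (His): best is CAU at 39.4.
Codon 2 (Arg): best is CGA at 42.8.
Codon 3 (Val): best is GUG at 44.5.
Codon 4 (Leu): best is UUG at 41.5.
Codon 5 (Ser): best is UCU at 44.9.
Codon 6 (Phe): best is UUC at 38.7.

CAU CGA GUG UUG UCU UUC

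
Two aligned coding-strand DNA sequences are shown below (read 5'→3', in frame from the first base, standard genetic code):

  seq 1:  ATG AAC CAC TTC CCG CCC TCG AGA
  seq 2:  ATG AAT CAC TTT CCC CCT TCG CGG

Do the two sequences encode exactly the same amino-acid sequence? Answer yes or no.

yes

Codon 1: ATG Met / ATG Met — identical.
Codon 2: AAC Asn / AAT Asn — synonymous.
Codon 3: CAC His / CAC His — identical.
Codon 4: TTC Phe / TTT Phe — synonymous.
Codon 5: CCG Pro / CCC Pro — synonymous.
Codon 6: CCC Pro / CCT Pro — synonymous.
Codon 7: TCG Ser / TCG Ser — identical.
Codon 8: AGA Arg / CGG Arg — synonymous.
Nonsynonymous differences: 0 → same protein.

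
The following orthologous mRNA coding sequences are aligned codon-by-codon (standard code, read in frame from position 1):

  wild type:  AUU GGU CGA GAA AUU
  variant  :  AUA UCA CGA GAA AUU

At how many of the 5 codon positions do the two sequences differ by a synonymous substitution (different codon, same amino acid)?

Codon 1: AUU Ile / AUA Ile — synonymous.
Codon 2: GGU Gly / UCA Ser — nonsynonymous.
Codon 3: CGA Arg / CGA Arg — identical.
Codon 4: GAA Glu / GAA Glu — identical.
Codon 5: AUU Ile / AUU Ile — identical.
Synonymous differences: 1.

1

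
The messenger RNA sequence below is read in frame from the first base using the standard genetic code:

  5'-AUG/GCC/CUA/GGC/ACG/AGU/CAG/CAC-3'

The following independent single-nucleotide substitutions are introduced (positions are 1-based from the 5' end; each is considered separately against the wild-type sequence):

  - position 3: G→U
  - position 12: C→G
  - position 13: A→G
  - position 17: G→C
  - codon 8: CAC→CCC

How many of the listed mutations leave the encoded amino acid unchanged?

Codon 1: AUG (Met) → AUU (Ile) — missense.
Codon 4: GGC (Gly) → GGG (Gly) — synonymous.
Codon 5: ACG (Thr) → GCG (Ala) — missense.
Codon 6: AGU (Ser) → ACU (Thr) — missense.
Codon 8: CAC (His) → CCC (Pro) — missense.
Synonymous: 1 of 5.

1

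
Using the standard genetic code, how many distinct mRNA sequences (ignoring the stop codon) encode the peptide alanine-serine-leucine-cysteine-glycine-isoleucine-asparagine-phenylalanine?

13824

Ala: 4 codons.
Ser: 6 codons.
Leu: 6 codons.
Cys: 2 codons.
Gly: 4 codons.
Ile: 3 codons.
Asn: 2 codons.
Phe: 2 codons.
4 × 6 × 6 × 2 × 4 × 3 × 2 × 2 = 13824.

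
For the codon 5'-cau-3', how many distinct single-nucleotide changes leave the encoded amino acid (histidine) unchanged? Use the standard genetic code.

Position 1: none → 0 synonymous.
Position 2: none → 0 synonymous.
Position 3: CAC → 1 synonymous.
Total: 0 + 0 + 1 = 1.

1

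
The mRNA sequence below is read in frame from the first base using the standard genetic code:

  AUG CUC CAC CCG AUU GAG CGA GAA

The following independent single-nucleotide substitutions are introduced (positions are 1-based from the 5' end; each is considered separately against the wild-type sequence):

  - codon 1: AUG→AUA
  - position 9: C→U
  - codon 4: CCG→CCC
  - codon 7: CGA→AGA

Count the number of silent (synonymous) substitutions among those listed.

Codon 1: AUG (Met) → AUA (Ile) — missense.
Codon 3: CAC (His) → CAU (His) — synonymous.
Codon 4: CCG (Pro) → CCC (Pro) — synonymous.
Codon 7: CGA (Arg) → AGA (Arg) — synonymous.
Synonymous: 3 of 4.

3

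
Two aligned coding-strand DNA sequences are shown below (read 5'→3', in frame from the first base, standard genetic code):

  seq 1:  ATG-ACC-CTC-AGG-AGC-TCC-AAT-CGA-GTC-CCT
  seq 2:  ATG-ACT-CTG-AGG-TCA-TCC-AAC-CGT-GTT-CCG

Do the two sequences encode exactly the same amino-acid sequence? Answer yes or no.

yes

Codon 1: ATG Met / ATG Met — identical.
Codon 2: ACC Thr / ACT Thr — synonymous.
Codon 3: CTC Leu / CTG Leu — synonymous.
Codon 4: AGG Arg / AGG Arg — identical.
Codon 5: AGC Ser / TCA Ser — synonymous.
Codon 6: TCC Ser / TCC Ser — identical.
Codon 7: AAT Asn / AAC Asn — synonymous.
Codon 8: CGA Arg / CGT Arg — synonymous.
Codon 9: GTC Val / GTT Val — synonymous.
Codon 10: CCT Pro / CCG Pro — synonymous.
Nonsynonymous differences: 0 → same protein.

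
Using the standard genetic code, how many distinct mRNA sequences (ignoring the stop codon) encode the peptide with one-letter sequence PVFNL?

Pro: 4 codons.
Val: 4 codons.
Phe: 2 codons.
Asn: 2 codons.
Leu: 6 codons.
4 × 4 × 2 × 2 × 6 = 384.

384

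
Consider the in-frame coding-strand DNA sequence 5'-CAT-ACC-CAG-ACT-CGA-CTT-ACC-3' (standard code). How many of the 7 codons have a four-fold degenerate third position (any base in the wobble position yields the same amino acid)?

5

Codon 1 CAT (His): third position 2-fold.
Codon 2 ACC (Thr): third position 4-fold.
Codon 3 CAG (Gln): third position 2-fold.
Codon 4 ACT (Thr): third position 4-fold.
Codon 5 CGA (Arg): third position 4-fold.
Codon 6 CTT (Leu): third position 4-fold.
Codon 7 ACC (Thr): third position 4-fold.
Four-fold degenerate third positions: 5.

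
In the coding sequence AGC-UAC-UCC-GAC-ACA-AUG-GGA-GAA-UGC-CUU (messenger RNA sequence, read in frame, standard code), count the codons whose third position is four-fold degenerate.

Codon 1 AGC (Ser): third position 2-fold.
Codon 2 UAC (Tyr): third position 2-fold.
Codon 3 UCC (Ser): third position 4-fold.
Codon 4 GAC (Asp): third position 2-fold.
Codon 5 ACA (Thr): third position 4-fold.
Codon 6 AUG (Met): third position 1-fold.
Codon 7 GGA (Gly): third position 4-fold.
Codon 8 GAA (Glu): third position 2-fold.
Codon 9 UGC (Cys): third position 2-fold.
Codon 10 CUU (Leu): third position 4-fold.
Four-fold degenerate third positions: 4.

4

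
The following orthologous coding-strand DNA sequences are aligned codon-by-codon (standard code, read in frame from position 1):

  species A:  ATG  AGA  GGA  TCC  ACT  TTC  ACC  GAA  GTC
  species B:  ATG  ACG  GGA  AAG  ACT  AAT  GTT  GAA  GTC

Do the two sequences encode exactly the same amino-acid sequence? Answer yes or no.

Codon 1: ATG Met / ATG Met — identical.
Codon 2: AGA Arg / ACG Thr — nonsynonymous.
Codon 3: GGA Gly / GGA Gly — identical.
Codon 4: TCC Ser / AAG Lys — nonsynonymous.
Codon 5: ACT Thr / ACT Thr — identical.
Codon 6: TTC Phe / AAT Asn — nonsynonymous.
Codon 7: ACC Thr / GTT Val — nonsynonymous.
Codon 8: GAA Glu / GAA Glu — identical.
Codon 9: GTC Val / GTC Val — identical.
Nonsynonymous differences: 4 → different protein.

no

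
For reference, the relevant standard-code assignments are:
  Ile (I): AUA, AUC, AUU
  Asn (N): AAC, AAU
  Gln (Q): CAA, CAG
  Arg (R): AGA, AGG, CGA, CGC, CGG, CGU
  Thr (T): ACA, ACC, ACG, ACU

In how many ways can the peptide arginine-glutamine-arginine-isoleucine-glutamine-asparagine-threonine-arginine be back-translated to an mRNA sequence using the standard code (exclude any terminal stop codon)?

Arg: 6 codons.
Gln: 2 codons.
Arg: 6 codons.
Ile: 3 codons.
Gln: 2 codons.
Asn: 2 codons.
Thr: 4 codons.
Arg: 6 codons.
6 × 2 × 6 × 3 × 2 × 2 × 4 × 6 = 20736.

20736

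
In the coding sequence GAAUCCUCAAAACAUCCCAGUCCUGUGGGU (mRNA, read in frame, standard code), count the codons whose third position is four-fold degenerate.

6

Codon 1 GAA (Glu): third position 2-fold.
Codon 2 UCC (Ser): third position 4-fold.
Codon 3 UCA (Ser): third position 4-fold.
Codon 4 AAA (Lys): third position 2-fold.
Codon 5 CAU (His): third position 2-fold.
Codon 6 CCC (Pro): third position 4-fold.
Codon 7 AGU (Ser): third position 2-fold.
Codon 8 CCU (Pro): third position 4-fold.
Codon 9 GUG (Val): third position 4-fold.
Codon 10 GGU (Gly): third position 4-fold.
Four-fold degenerate third positions: 6.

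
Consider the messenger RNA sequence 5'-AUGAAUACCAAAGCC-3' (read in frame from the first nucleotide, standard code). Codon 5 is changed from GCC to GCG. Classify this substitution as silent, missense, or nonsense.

Position 15 falls in codon 5: GCC → Ala.
After the substitution the codon is GCG → Ala.
Both encode Ala, so the change is synonymous.

silent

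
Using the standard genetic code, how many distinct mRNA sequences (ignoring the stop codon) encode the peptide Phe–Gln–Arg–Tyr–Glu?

Phe: 2 codons.
Gln: 2 codons.
Arg: 6 codons.
Tyr: 2 codons.
Glu: 2 codons.
2 × 2 × 6 × 2 × 2 = 96.

96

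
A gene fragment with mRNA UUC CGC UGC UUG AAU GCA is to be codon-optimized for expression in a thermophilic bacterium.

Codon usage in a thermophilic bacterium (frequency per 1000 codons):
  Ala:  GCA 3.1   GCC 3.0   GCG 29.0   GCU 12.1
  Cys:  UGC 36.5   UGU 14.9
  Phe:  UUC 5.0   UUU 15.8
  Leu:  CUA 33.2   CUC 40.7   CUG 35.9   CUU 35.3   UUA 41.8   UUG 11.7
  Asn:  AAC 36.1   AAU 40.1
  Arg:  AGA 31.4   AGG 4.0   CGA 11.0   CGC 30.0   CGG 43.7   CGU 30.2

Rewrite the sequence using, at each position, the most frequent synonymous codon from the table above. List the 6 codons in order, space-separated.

UUU CGG UGC UUA AAU GCG

Codon 1 (Phe): best is UUU at 15.8.
Codon 2 (Arg): best is CGG at 43.7.
Codon 3 (Cys): best is UGC at 36.5.
Codon 4 (Leu): best is UUA at 41.8.
Codon 5 (Asn): best is AAU at 40.1.
Codon 6 (Ala): best is GCG at 29.0.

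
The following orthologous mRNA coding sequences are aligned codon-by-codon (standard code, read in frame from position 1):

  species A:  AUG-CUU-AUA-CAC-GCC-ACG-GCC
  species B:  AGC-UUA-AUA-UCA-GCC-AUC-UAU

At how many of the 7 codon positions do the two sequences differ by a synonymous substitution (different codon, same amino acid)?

1

Codon 1: AUG Met / AGC Ser — nonsynonymous.
Codon 2: CUU Leu / UUA Leu — synonymous.
Codon 3: AUA Ile / AUA Ile — identical.
Codon 4: CAC His / UCA Ser — nonsynonymous.
Codon 5: GCC Ala / GCC Ala — identical.
Codon 6: ACG Thr / AUC Ile — nonsynonymous.
Codon 7: GCC Ala / UAU Tyr — nonsynonymous.
Synonymous differences: 1.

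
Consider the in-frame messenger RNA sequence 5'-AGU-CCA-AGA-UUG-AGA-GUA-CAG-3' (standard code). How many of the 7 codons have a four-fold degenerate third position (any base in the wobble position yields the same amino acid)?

Codon 1 AGU (Ser): third position 2-fold.
Codon 2 CCA (Pro): third position 4-fold.
Codon 3 AGA (Arg): third position 2-fold.
Codon 4 UUG (Leu): third position 2-fold.
Codon 5 AGA (Arg): third position 2-fold.
Codon 6 GUA (Val): third position 4-fold.
Codon 7 CAG (Gln): third position 2-fold.
Four-fold degenerate third positions: 2.

2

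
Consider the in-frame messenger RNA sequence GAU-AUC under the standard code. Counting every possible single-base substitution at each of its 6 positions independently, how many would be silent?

Codon 1 (GAU, Asp): 1 synonymous substitution.
Codon 2 (AUC, Ile): 2 synonymous substitutions.
Total: 1 + 2 = 3.

3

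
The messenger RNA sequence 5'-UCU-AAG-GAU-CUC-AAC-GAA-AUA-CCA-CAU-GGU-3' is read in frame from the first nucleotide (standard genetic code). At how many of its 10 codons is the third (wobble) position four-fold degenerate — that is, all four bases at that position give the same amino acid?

Codon 1 UCU (Ser): third position 4-fold.
Codon 2 AAG (Lys): third position 2-fold.
Codon 3 GAU (Asp): third position 2-fold.
Codon 4 CUC (Leu): third position 4-fold.
Codon 5 AAC (Asn): third position 2-fold.
Codon 6 GAA (Glu): third position 2-fold.
Codon 7 AUA (Ile): third position 3-fold.
Codon 8 CCA (Pro): third position 4-fold.
Codon 9 CAU (His): third position 2-fold.
Codon 10 GGU (Gly): third position 4-fold.
Four-fold degenerate third positions: 4.

4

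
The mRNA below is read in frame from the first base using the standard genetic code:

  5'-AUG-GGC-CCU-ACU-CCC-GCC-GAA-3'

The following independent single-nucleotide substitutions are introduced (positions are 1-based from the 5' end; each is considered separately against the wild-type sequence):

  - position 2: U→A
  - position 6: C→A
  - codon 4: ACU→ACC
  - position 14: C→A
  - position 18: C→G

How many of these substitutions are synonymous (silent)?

Codon 1: AUG (Met) → AAG (Lys) — missense.
Codon 2: GGC (Gly) → GGA (Gly) — synonymous.
Codon 4: ACU (Thr) → ACC (Thr) — synonymous.
Codon 5: CCC (Pro) → CAC (His) — missense.
Codon 6: GCC (Ala) → GCG (Ala) — synonymous.
Synonymous: 3 of 5.

3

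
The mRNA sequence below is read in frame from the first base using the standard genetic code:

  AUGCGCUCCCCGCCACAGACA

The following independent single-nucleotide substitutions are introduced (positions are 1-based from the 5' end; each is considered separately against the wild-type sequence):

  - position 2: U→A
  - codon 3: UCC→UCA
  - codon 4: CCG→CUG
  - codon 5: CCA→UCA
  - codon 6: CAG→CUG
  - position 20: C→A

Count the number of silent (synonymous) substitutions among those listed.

Codon 1: AUG (Met) → AAG (Lys) — missense.
Codon 3: UCC (Ser) → UCA (Ser) — synonymous.
Codon 4: CCG (Pro) → CUG (Leu) — missense.
Codon 5: CCA (Pro) → UCA (Ser) — missense.
Codon 6: CAG (Gln) → CUG (Leu) — missense.
Codon 7: ACA (Thr) → AAA (Lys) — missense.
Synonymous: 1 of 6.

1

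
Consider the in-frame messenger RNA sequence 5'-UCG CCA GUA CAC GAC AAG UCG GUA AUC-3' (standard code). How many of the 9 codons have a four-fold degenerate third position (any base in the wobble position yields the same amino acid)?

Codon 1 UCG (Ser): third position 4-fold.
Codon 2 CCA (Pro): third position 4-fold.
Codon 3 GUA (Val): third position 4-fold.
Codon 4 CAC (His): third position 2-fold.
Codon 5 GAC (Asp): third position 2-fold.
Codon 6 AAG (Lys): third position 2-fold.
Codon 7 UCG (Ser): third position 4-fold.
Codon 8 GUA (Val): third position 4-fold.
Codon 9 AUC (Ile): third position 3-fold.
Four-fold degenerate third positions: 5.

5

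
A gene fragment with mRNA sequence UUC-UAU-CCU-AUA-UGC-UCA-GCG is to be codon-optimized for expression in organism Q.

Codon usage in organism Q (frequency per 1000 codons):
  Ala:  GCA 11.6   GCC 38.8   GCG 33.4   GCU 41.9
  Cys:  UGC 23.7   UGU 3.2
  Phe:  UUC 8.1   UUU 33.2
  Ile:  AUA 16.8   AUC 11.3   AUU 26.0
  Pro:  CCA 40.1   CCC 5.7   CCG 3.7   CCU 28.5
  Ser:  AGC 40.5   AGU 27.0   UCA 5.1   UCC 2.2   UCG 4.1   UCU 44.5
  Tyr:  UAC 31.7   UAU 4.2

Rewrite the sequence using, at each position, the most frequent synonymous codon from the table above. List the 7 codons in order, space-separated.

UUU UAC CCA AUU UGC UCU GCU

Codon 1 (Phe): best is UUU at 33.2.
Codon 2 (Tyr): best is UAC at 31.7.
Codon 3 (Pro): best is CCA at 40.1.
Codon 4 (Ile): best is AUU at 26.0.
Codon 5 (Cys): best is UGC at 23.7.
Codon 6 (Ser): best is UCU at 44.5.
Codon 7 (Ala): best is GCU at 41.9.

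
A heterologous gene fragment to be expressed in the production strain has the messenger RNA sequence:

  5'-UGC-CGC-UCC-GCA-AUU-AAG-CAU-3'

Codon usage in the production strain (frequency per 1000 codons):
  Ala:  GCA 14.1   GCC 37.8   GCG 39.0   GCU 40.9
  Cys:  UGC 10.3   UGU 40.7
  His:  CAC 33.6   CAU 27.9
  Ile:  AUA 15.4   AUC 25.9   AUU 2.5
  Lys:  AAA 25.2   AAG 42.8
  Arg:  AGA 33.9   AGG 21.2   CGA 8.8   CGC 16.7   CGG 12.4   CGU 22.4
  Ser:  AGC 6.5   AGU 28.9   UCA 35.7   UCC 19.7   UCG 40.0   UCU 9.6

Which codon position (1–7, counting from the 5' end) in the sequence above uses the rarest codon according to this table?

5

Codon 1 UGC (Cys): 10.3 per 1000.
Codon 2 CGC (Arg): 16.7 per 1000.
Codon 3 UCC (Ser): 19.7 per 1000.
Codon 4 GCA (Ala): 14.1 per 1000.
Codon 5 AUU (Ile): 2.5 per 1000.
Codon 6 AAG (Lys): 42.8 per 1000.
Codon 7 CAU (His): 27.9 per 1000.
Lowest frequency is 2.5 at codon 5.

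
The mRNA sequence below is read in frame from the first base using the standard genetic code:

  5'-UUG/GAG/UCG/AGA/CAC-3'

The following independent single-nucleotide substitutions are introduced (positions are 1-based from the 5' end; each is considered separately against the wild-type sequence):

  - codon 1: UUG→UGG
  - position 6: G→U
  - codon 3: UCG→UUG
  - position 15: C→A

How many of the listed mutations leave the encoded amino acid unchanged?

Codon 1: UUG (Leu) → UGG (Trp) — missense.
Codon 2: GAG (Glu) → GAU (Asp) — missense.
Codon 3: UCG (Ser) → UUG (Leu) — missense.
Codon 5: CAC (His) → CAA (Gln) — missense.
Synonymous: 0 of 4.

0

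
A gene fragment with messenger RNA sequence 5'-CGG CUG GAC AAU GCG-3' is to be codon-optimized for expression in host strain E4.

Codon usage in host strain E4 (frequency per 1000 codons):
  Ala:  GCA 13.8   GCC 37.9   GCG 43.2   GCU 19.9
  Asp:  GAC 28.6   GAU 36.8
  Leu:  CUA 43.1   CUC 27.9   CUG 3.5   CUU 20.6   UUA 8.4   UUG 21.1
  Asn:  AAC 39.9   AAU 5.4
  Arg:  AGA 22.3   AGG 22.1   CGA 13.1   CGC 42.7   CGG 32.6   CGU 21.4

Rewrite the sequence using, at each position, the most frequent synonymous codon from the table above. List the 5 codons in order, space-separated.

Codon 1 (Arg): best is CGC at 42.7.
Codon 2 (Leu): best is CUA at 43.1.
Codon 3 (Asp): best is GAU at 36.8.
Codon 4 (Asn): best is AAC at 39.9.
Codon 5 (Ala): best is GCG at 43.2.

CGC CUA GAU AAC GCG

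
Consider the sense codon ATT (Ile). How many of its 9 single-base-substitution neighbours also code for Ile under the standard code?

Position 1: none → 0 synonymous.
Position 2: none → 0 synonymous.
Position 3: ATC, ATA → 2 synonymous.
Total: 0 + 0 + 2 = 2.

2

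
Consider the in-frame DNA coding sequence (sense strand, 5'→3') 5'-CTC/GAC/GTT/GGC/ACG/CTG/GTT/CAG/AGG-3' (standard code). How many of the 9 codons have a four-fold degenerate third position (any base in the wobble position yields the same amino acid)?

6

Codon 1 CTC (Leu): third position 4-fold.
Codon 2 GAC (Asp): third position 2-fold.
Codon 3 GTT (Val): third position 4-fold.
Codon 4 GGC (Gly): third position 4-fold.
Codon 5 ACG (Thr): third position 4-fold.
Codon 6 CTG (Leu): third position 4-fold.
Codon 7 GTT (Val): third position 4-fold.
Codon 8 CAG (Gln): third position 2-fold.
Codon 9 AGG (Arg): third position 2-fold.
Four-fold degenerate third positions: 6.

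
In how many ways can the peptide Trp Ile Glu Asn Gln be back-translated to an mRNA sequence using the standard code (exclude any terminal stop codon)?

Trp: 1 codon.
Ile: 3 codons.
Glu: 2 codons.
Asn: 2 codons.
Gln: 2 codons.
1 × 3 × 2 × 2 × 2 = 24.

24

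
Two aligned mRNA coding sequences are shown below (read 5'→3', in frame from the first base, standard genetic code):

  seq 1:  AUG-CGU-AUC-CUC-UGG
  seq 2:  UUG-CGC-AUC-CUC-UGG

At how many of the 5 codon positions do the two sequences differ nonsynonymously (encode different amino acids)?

1

Codon 1: AUG Met / UUG Leu — nonsynonymous.
Codon 2: CGU Arg / CGC Arg — synonymous.
Codon 3: AUC Ile / AUC Ile — identical.
Codon 4: CUC Leu / CUC Leu — identical.
Codon 5: UGG Trp / UGG Trp — identical.
Nonsynonymous differences: 1.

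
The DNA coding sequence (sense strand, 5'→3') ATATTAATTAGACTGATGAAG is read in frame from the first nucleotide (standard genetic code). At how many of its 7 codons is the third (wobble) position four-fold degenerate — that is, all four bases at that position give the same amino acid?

Codon 1 ATA (Ile): third position 3-fold.
Codon 2 TTA (Leu): third position 2-fold.
Codon 3 ATT (Ile): third position 3-fold.
Codon 4 AGA (Arg): third position 2-fold.
Codon 5 CTG (Leu): third position 4-fold.
Codon 6 ATG (Met): third position 1-fold.
Codon 7 AAG (Lys): third position 2-fold.
Four-fold degenerate third positions: 1.

1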